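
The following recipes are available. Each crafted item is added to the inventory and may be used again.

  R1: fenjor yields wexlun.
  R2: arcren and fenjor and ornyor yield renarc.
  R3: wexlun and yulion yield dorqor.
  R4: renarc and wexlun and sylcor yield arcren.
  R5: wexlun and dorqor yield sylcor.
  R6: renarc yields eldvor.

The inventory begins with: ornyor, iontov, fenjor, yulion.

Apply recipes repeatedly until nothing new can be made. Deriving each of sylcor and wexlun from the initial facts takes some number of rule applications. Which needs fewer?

wexlun

wexlun: fenjor → wexlun (R1). [1 rule application]
sylcor: fenjor → wexlun (R1). wexlun and yulion → dorqor (R3). wexlun and dorqor → sylcor (R5). [3 rule applications]
wexlun needs fewer.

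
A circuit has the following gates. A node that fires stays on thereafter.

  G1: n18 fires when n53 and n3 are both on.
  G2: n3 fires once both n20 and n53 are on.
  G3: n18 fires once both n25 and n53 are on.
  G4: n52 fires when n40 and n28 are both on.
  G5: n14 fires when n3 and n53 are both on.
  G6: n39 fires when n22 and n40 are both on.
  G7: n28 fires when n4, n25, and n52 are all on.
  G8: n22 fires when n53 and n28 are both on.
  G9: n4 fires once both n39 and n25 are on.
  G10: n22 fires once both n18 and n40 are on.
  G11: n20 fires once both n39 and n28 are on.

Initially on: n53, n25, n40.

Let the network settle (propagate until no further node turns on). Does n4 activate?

Yes

G3: n25 and n53 on → n18 on.
G10: n18 and n40 on → n22 on.
n22 and n40 are on, so n39 fires (G6).
G9: n39 and n25 on → n4 on.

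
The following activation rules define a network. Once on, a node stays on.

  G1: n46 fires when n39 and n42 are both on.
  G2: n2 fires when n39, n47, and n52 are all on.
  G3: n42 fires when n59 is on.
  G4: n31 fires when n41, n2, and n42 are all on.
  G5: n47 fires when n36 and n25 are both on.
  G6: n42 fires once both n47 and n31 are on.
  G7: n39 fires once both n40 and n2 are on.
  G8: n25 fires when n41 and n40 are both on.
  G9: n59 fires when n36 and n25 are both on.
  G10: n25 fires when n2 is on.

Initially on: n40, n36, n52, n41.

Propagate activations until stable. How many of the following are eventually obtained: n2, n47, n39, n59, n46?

2

n41 and n40 are on, so n25 fires (G8).
G5: n36 and n25 on → n47 on.
G9: n36 and n25 on → n59 on.
n2 would need n39, n47, and n52 (G2), but n39 never turns on.
n47: reached.
n39 would need n40 and n2 (G7), but n2 never turns on.
n59: reached.
n46 would need n39 and n42 (G1), but n39 never turns on.
Reached: n47 and n59 — 2 of the 5.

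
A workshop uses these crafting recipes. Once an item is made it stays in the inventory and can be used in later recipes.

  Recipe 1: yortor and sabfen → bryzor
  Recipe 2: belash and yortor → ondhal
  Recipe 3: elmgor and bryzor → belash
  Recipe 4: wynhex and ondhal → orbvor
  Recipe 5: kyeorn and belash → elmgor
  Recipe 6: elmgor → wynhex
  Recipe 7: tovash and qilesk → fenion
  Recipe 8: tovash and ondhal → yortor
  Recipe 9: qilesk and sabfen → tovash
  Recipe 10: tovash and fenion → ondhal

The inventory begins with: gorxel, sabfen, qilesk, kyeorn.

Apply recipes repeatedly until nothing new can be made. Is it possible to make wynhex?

wynhex would need elmgor (Recipe 6), but elmgor is never obtained.

No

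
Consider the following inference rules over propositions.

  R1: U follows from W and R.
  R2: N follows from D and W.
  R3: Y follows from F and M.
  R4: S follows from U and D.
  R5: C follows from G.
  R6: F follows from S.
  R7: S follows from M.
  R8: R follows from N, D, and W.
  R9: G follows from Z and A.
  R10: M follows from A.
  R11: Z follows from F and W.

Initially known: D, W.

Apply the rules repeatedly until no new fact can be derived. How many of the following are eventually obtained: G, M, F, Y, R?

D and W hold, so N follows (R2).
N, D, and W hold, so R follows (R8).
From W and R, R1 gives U.
From U and D, R4 gives S.
S holds, so F follows (R6).
G would need Z and A (R9), but A is never established.
M would need A (R10), but A is never established.
F: reached.
Y would need F and M (R3), but M is never established.
R: reached.
Reached: F and R — 2 of the 5.

2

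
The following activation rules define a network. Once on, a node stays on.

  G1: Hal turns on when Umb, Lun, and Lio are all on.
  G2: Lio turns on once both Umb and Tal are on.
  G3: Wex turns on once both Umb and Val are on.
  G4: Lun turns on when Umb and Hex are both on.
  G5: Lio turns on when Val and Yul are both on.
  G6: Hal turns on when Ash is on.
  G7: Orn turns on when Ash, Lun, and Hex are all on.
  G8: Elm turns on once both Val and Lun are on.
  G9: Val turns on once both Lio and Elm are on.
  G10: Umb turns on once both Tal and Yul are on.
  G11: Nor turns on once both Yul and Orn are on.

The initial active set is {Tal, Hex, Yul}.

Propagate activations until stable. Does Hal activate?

G10: Tal and Yul on → Umb on.
Umb and Hex are on, so Lun turns on (G4).
Umb and Tal are on, so Lio turns on (G2).
G1: Umb, Lun, and Lio on → Hal on.

Yes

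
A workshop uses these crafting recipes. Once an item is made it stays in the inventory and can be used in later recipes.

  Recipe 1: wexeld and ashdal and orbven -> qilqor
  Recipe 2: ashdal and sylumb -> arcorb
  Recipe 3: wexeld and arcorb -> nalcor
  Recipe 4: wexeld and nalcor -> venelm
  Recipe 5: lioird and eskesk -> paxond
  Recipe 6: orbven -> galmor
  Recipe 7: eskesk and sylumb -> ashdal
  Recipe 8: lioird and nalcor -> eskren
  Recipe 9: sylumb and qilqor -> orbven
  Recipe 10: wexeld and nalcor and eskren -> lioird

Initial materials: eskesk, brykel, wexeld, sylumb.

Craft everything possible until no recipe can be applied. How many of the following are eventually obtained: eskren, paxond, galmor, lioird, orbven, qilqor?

0

eskren would need lioird and nalcor (Recipe 8), but lioird is never obtained.
paxond would need lioird and eskesk (Recipe 5), but lioird is never obtained.
galmor would need orbven (Recipe 6), but orbven is never obtained.
lioird would need wexeld, nalcor, and eskren (Recipe 10), but eskren is never obtained.
orbven would need sylumb and qilqor (Recipe 9), but qilqor is never obtained.
qilqor would need wexeld, ashdal, and orbven (Recipe 1), but orbven is never obtained.
None of the 6 are reached.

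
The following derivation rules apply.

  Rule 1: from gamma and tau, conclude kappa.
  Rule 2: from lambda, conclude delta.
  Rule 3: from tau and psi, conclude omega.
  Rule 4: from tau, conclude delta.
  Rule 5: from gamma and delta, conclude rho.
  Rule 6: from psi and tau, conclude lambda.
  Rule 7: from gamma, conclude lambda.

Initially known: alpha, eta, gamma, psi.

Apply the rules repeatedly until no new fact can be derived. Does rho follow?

From gamma, Rule 7 gives lambda.
lambda holds, so delta follows (Rule 2).
From gamma and delta, Rule 5 gives rho.

Yes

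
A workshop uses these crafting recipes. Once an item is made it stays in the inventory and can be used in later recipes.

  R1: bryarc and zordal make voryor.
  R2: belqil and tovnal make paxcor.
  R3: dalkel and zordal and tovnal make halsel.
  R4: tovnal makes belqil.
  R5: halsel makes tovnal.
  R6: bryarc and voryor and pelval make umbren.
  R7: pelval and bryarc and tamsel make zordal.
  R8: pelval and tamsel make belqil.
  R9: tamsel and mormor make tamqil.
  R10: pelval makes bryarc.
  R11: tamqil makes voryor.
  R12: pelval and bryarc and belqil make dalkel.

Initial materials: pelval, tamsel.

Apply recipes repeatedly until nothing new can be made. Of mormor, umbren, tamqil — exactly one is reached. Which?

umbren

pelval → bryarc (R10).
Using R7, pelval, bryarc, and tamsel make zordal.
Using R1, bryarc and zordal make voryor.
Using R6, bryarc, voryor, and pelval make umbren.
No rule produces mormor, and it is not given. tamqil would need tamsel and mormor (R9), but mormor is never obtained.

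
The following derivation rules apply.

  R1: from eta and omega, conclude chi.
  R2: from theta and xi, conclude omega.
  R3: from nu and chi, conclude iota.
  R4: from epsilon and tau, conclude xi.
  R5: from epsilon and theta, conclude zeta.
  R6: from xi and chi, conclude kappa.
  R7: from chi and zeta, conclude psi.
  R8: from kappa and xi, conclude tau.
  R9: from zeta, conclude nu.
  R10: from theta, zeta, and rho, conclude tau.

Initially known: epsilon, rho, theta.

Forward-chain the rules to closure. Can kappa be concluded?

No

kappa would need xi and chi (R6), but chi is never established.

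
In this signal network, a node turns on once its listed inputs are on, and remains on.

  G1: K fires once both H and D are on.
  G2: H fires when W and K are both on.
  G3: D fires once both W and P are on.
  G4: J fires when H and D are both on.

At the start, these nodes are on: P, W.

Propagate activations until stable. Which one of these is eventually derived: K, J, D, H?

D

G3: W and P on → D on.
J would need H and D (G4), but H never turns on. K would need H and D (G1), but H never turns on. H would need W and K (G2), but K never turns on.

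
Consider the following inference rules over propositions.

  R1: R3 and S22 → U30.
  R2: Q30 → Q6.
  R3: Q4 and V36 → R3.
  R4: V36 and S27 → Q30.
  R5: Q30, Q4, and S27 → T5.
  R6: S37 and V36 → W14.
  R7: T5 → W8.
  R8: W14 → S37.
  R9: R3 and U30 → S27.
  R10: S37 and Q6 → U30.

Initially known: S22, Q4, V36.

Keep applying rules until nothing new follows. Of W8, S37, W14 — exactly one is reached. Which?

W8

Q4 and V36 hold, so R3 follows (R3).
R3 and S22 hold, so U30 follows (R1).
From R3 and U30, R9 gives S27.
V36 and S27 hold, so Q30 follows (R4).
From Q30, Q4, and S27, R5 gives T5.
From T5, R7 gives W8.
S37 would need W14 (R8), but W14 is never established. W14 would need S37 and V36 (R6), but S37 is never established.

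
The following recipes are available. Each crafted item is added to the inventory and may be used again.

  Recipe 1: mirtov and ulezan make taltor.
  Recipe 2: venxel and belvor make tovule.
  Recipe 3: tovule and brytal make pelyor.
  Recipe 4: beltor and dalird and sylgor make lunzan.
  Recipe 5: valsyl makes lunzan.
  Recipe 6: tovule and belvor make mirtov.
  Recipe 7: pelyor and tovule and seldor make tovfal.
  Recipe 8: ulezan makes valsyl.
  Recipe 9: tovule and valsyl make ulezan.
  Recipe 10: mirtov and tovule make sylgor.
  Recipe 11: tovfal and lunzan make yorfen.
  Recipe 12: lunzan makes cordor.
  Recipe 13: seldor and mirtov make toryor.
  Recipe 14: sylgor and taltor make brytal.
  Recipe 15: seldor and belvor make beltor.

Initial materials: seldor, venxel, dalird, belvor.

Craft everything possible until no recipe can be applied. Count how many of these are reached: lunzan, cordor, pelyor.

2

venxel and belvor → tovule (Recipe 2).
Using Recipe 15, seldor and belvor make beltor.
Using Recipe 6, tovule and belvor make mirtov.
Using Recipe 10, mirtov and tovule make sylgor.
beltor and dalird and sylgor → lunzan (Recipe 4).
lunzan → cordor (Recipe 12).
lunzan: reached.
cordor: reached.
pelyor would need tovule and brytal (Recipe 3), but brytal is never obtained.
Reached: lunzan and cordor — 2 of the 3.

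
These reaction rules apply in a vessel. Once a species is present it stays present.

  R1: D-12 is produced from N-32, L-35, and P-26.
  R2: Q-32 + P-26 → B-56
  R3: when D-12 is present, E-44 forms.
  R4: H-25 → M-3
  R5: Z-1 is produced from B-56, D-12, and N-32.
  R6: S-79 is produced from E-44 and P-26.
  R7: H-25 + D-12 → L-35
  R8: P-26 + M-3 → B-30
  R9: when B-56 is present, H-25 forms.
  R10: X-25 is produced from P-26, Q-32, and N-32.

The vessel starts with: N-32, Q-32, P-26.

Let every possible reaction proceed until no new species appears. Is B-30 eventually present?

Q-32 and P-26 present → B-56 forms (R2).
B-56 present → H-25 forms (R9).
H-25 present → M-3 forms (R4).
P-26 and M-3 present → B-30 forms (R8).

Yes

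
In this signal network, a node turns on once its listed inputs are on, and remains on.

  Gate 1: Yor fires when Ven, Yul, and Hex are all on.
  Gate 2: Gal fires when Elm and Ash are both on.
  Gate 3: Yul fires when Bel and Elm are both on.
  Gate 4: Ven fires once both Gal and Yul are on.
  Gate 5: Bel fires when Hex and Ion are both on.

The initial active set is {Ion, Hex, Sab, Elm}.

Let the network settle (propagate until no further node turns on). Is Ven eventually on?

Ven would need Gal and Yul (Gate 4), but Gal never turns on.

No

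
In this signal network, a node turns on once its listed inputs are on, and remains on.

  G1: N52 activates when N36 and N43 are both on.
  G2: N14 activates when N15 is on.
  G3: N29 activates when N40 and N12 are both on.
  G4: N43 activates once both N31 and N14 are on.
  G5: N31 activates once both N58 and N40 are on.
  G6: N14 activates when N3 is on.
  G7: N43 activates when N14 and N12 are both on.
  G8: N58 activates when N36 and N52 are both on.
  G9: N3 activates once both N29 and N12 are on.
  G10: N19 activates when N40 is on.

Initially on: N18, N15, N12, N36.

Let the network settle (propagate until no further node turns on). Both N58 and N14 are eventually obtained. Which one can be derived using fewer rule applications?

N14: N15 is on, so N14 activates (G2). [1 rule application]
N58: G2: N15 on → N14 on. G7: N14 and N12 on → N43 on. G1: N36 and N43 on → N52 on. N36 and N52 are on, so N58 activates (G8). [4 rule applications]
N14 needs fewer.

N14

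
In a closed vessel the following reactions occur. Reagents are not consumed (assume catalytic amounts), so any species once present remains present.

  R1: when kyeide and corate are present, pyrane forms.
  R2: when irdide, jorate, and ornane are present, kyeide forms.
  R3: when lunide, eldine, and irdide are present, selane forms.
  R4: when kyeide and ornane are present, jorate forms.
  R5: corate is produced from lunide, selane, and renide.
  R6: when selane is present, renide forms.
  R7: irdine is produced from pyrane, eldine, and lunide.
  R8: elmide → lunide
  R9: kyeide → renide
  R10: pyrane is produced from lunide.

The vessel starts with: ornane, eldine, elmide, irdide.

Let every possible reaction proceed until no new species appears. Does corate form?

Yes

elmide present → lunide forms (R8).
lunide, eldine, and irdide present → selane forms (R3).
selane present → renide forms (R6).
lunide, selane, and renide present → corate forms (R5).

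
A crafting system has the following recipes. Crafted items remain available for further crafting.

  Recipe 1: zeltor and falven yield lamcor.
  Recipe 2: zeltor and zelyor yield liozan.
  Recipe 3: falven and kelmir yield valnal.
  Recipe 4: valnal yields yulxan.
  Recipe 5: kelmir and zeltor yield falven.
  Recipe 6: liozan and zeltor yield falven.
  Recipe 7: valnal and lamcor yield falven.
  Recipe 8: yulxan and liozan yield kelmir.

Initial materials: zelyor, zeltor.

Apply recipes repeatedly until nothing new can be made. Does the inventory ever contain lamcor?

zeltor and zelyor → liozan (Recipe 2).
liozan and zeltor → falven (Recipe 6).
Using Recipe 1, zeltor and falven make lamcor.

Yes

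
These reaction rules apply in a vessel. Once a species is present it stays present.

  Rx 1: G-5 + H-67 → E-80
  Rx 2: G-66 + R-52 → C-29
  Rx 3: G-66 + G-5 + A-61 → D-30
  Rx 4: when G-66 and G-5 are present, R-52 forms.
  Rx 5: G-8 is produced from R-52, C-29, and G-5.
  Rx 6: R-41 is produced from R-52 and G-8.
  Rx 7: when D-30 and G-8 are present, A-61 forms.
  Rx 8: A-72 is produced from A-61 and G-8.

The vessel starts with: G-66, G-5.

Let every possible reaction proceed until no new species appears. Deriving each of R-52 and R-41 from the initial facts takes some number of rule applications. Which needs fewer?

R-52: G-66 and G-5 present → R-52 forms (Rx 4). [1 rule application]
R-41: G-66 and G-5 present → R-52 forms (Rx 4). G-66 and R-52 present → C-29 forms (Rx 2). R-52, C-29, and G-5 present → G-8 forms (Rx 5). R-52 and G-8 present → R-41 forms (Rx 6). [4 rule applications]
R-52 needs fewer.

R-52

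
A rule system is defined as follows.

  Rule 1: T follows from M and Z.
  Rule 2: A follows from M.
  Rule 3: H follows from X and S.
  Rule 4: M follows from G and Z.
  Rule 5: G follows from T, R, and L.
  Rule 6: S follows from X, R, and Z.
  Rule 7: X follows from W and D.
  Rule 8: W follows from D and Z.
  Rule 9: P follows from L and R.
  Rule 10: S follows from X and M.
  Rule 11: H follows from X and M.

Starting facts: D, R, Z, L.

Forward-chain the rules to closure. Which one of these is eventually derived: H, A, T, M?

D and Z hold, so W follows (Rule 8).
From W and D, Rule 7 gives X.
From X, R, and Z, Rule 6 gives S.
From X and S, Rule 3 gives H.
T would need M and Z (Rule 1), but M is never established. M would need G and Z (Rule 4), but G is never established. A would need M (Rule 2), but M is never established.

H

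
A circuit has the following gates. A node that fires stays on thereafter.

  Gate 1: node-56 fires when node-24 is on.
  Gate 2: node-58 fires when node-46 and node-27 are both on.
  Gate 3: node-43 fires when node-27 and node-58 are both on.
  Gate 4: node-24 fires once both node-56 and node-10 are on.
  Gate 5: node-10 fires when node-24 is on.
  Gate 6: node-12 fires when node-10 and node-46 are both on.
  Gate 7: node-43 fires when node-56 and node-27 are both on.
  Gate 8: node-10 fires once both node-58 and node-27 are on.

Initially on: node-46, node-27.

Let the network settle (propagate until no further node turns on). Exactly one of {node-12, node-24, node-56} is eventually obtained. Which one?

node-12

node-46 and node-27 are on, so node-58 fires (Gate 2).
Gate 8: node-58 and node-27 on → node-10 on.
Gate 6: node-10 and node-46 on → node-12 on.
node-56 would need node-24 (Gate 1), but node-24 never turns on. node-24 would need node-56 and node-10 (Gate 4), but node-56 never turns on.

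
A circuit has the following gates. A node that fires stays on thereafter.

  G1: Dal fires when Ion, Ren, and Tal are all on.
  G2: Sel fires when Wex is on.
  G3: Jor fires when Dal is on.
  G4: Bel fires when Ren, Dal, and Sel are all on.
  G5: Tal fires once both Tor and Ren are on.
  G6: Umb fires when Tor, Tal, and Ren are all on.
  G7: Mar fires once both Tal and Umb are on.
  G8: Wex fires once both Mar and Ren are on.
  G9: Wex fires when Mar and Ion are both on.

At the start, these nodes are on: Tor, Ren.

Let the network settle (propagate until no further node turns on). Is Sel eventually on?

Yes

G5: Tor and Ren on → Tal on.
G6: Tor, Tal, and Ren on → Umb on.
Tal and Umb are on, so Mar fires (G7).
G8: Mar and Ren on → Wex on.
G2: Wex on → Sel on.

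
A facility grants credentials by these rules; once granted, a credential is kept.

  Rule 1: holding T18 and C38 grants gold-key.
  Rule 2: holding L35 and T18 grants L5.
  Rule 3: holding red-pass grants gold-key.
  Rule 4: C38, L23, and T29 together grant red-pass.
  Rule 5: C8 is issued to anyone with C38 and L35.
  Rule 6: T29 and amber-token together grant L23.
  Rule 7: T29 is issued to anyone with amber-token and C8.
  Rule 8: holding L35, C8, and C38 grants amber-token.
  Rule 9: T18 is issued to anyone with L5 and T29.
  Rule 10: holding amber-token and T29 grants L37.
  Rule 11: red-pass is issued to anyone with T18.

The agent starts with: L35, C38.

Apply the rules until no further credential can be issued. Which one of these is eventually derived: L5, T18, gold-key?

Holding C38 and L35 grants C8 (Rule 5).
Holding L35, C8, and C38 grants amber-token (Rule 8).
Holding amber-token and C8 grants T29 (Rule 7).
Holding T29 and amber-token grants L23 (Rule 6).
Holding C38, L23, and T29 grants red-pass (Rule 4).
Holding red-pass grants gold-key (Rule 3).
L5 would need L35 and T18 (Rule 2), but T18 is never granted. T18 would need L5 and T29 (Rule 9), but L5 is never granted.

gold-key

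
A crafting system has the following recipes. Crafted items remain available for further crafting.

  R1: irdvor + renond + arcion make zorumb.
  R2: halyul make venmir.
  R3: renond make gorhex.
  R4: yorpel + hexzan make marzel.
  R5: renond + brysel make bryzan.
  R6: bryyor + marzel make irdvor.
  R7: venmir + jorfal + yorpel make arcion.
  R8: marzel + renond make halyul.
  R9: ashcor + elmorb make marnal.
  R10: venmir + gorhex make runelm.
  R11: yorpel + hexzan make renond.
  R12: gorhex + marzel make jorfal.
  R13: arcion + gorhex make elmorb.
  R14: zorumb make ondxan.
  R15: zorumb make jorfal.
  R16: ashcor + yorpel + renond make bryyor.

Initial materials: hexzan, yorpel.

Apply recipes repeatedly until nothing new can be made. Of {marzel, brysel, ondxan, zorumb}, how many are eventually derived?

1

yorpel + hexzan → marzel (R4).
marzel: reached.
No rule produces brysel, and it is not given.
ondxan would need zorumb (R14), but zorumb is never obtained.
zorumb would need irdvor, renond, and arcion (R1), but irdvor is never obtained.
Reached: marzel — 1 of the 4.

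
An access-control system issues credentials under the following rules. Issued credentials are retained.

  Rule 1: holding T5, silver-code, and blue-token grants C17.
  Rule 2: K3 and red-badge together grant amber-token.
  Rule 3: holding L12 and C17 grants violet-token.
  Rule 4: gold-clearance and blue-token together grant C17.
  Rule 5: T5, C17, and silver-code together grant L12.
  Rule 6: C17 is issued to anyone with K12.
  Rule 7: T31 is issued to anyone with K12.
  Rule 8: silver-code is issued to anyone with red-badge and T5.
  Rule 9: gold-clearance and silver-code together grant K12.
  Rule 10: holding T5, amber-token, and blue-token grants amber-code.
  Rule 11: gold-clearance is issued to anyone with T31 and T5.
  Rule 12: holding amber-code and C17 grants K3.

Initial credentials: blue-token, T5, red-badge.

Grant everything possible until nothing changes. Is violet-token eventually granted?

Holding red-badge and T5 grants silver-code (Rule 8).
Holding T5, silver-code, and blue-token grants C17 (Rule 1).
Holding T5, C17, and silver-code grants L12 (Rule 5).
Holding L12 and C17 grants violet-token (Rule 3).

Yes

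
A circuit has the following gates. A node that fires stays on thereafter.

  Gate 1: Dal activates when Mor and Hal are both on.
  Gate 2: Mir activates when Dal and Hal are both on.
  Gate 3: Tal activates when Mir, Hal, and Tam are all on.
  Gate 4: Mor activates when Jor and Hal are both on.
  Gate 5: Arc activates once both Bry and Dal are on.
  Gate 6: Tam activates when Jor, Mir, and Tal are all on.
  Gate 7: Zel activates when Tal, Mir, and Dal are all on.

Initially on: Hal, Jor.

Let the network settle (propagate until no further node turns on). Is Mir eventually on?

Yes

Gate 4: Jor and Hal on → Mor on.
Gate 1: Mor and Hal on → Dal on.
Gate 2: Dal and Hal on → Mir on.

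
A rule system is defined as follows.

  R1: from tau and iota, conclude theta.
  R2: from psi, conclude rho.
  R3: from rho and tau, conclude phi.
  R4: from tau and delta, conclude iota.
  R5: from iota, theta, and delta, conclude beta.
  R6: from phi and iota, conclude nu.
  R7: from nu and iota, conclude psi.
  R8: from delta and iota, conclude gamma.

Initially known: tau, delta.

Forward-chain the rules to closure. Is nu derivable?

No

nu would need phi and iota (R6), but phi is never established.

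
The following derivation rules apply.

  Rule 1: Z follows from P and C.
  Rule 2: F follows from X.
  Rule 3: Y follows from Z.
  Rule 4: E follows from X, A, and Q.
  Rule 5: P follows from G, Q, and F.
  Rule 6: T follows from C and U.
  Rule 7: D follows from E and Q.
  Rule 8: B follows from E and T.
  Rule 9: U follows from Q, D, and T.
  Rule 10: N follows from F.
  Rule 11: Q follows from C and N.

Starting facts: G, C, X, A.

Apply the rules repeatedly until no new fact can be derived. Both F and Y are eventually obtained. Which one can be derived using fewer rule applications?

F

F: X holds, so F follows (Rule 2). [1 rule application]
Y: From X, Rule 2 gives F. From F, Rule 10 gives N. From C and N, Rule 11 gives Q. G, Q, and F hold, so P follows (Rule 5). From P and C, Rule 1 gives Z. Z holds, so Y follows (Rule 3). [6 rule applications]
F needs fewer.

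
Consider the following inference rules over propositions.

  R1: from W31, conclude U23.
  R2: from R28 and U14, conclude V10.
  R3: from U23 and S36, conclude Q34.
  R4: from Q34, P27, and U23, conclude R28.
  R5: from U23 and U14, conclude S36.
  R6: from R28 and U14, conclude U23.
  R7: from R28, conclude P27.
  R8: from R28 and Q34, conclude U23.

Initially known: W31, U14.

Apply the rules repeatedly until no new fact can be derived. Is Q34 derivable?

From W31, R1 gives U23.
U23 and U14 hold, so S36 follows (R5).
From U23 and S36, R3 gives Q34.

Yes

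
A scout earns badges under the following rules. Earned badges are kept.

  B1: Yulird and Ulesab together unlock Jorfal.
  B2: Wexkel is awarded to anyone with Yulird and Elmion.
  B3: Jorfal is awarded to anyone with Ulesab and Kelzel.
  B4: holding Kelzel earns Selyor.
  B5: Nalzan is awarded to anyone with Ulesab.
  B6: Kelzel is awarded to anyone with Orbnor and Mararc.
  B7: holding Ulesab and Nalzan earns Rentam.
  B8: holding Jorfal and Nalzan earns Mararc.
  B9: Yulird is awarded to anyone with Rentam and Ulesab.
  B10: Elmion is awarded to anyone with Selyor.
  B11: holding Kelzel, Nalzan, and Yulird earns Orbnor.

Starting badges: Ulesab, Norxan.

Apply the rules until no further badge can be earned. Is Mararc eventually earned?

With Ulesab, Nalzan is earned (B5).
With Ulesab and Nalzan, Rentam is earned (B7).
With Rentam and Ulesab, Yulird is earned (B9).
With Yulird and Ulesab, Jorfal is earned (B1).
With Jorfal and Nalzan, Mararc is earned (B8).

Yes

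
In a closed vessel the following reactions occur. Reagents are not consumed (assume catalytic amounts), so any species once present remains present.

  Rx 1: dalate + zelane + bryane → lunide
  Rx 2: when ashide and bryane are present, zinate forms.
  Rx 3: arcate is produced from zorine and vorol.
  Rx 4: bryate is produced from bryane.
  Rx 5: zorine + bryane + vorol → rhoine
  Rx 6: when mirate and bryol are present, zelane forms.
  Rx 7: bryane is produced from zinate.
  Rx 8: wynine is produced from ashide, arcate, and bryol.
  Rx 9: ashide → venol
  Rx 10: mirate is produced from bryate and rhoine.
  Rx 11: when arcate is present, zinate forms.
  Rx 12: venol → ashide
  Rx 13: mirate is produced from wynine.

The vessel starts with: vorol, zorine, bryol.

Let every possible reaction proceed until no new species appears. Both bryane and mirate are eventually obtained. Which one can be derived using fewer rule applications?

bryane

bryane: zorine and vorol present → arcate forms (Rx 3). arcate present → zinate forms (Rx 11). zinate present → bryane forms (Rx 7). [3 rule applications]
mirate: zorine and vorol present → arcate forms (Rx 3). arcate present → zinate forms (Rx 11). zinate present → bryane forms (Rx 7). bryane present → bryate forms (Rx 4). zorine, bryane, and vorol present → rhoine forms (Rx 5). bryate and rhoine present → mirate forms (Rx 10). [6 rule applications]
bryane needs fewer.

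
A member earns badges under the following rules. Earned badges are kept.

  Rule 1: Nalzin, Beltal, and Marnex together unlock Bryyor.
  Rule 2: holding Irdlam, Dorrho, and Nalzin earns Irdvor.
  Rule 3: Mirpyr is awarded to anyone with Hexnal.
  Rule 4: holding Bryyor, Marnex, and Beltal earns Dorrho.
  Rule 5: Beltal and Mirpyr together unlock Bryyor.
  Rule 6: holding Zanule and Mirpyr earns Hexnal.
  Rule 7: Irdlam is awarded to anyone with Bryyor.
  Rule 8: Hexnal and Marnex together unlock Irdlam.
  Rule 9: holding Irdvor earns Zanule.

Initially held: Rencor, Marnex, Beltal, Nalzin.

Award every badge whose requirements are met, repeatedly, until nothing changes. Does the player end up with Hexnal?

No

Hexnal would need Zanule and Mirpyr (Rule 6), but Mirpyr is never earned.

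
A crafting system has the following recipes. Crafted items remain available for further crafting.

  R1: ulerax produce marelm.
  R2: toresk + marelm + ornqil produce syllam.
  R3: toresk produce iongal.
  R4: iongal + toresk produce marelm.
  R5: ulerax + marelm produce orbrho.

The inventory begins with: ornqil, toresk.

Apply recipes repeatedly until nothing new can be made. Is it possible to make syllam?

Yes

Using R3, toresk makes iongal.
Using R4, iongal and toresk make marelm.
Using R2, toresk, marelm, and ornqil make syllam.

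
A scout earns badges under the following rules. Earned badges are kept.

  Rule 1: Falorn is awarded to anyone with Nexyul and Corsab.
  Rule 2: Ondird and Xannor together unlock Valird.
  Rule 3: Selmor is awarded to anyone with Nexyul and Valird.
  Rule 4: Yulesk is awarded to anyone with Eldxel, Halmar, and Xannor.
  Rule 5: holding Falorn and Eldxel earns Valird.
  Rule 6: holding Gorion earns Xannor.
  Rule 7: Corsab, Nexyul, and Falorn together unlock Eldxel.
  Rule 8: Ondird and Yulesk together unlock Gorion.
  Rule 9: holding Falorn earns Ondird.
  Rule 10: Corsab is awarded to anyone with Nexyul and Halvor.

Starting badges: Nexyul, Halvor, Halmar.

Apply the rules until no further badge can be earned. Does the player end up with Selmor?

Yes

With Nexyul and Halvor, Corsab is earned (Rule 10).
With Nexyul and Corsab, Falorn is earned (Rule 1).
With Corsab, Nexyul, and Falorn, Eldxel is earned (Rule 7).
With Falorn and Eldxel, Valird is earned (Rule 5).
With Nexyul and Valird, Selmor is earned (Rule 3).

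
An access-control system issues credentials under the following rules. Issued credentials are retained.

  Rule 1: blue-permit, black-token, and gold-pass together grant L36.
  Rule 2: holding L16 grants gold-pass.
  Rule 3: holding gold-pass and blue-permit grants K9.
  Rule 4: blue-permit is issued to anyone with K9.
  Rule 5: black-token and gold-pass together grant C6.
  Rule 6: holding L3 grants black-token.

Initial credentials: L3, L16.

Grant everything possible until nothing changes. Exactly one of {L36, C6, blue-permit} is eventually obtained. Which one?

C6

Holding L16 grants gold-pass (Rule 2).
Holding L3 grants black-token (Rule 6).
Holding black-token and gold-pass grants C6 (Rule 5).
blue-permit would need K9 (Rule 4), but K9 is never granted. L36 would need blue-permit, black-token, and gold-pass (Rule 1), but blue-permit is never granted.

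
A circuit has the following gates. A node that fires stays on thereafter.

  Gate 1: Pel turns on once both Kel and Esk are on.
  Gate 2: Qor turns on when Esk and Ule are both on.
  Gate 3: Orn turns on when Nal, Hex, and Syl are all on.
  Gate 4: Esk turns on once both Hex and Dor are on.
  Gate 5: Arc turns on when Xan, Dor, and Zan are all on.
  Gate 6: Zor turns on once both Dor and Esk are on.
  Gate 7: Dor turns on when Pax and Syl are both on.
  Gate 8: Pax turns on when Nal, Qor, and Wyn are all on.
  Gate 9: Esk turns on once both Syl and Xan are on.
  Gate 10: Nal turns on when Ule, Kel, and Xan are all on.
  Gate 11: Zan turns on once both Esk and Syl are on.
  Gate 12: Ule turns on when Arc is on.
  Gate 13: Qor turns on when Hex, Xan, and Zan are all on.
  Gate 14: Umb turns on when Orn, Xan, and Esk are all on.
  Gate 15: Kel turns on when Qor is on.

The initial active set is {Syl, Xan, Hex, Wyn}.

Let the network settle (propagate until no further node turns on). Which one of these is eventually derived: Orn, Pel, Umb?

Pel

Syl and Xan are on, so Esk turns on (Gate 9).
Gate 11: Esk and Syl on → Zan on.
Hex, Xan, and Zan are on, so Qor turns on (Gate 13).
Qor is on, so Kel turns on (Gate 15).
Gate 1: Kel and Esk on → Pel on.
Umb would need Orn, Xan, and Esk (Gate 14), but Orn never turns on. Orn would need Nal, Hex, and Syl (Gate 3), but Nal never turns on.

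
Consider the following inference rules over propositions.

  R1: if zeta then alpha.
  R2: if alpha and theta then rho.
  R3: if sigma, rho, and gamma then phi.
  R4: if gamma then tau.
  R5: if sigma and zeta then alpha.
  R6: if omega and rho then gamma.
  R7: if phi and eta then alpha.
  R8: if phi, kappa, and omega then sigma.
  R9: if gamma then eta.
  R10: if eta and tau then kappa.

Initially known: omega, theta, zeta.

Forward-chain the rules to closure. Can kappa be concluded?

Yes

From zeta, R1 gives alpha.
alpha and theta hold, so rho follows (R2).
From omega and rho, R6 gives gamma.
gamma holds, so tau follows (R4).
From gamma, R9 gives eta.
From eta and tau, R10 gives kappa.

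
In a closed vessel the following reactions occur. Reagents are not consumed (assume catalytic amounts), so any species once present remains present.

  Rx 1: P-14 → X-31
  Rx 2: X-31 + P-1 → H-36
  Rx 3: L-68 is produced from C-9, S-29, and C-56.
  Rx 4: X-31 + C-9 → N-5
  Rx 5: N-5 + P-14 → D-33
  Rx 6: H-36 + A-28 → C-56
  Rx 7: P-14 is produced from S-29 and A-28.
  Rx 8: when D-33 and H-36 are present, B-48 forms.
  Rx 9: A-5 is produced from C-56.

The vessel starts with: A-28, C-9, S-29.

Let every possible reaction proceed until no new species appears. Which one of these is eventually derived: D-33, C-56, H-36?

D-33

S-29 and A-28 present → P-14 forms (Rx 7).
P-14 present → X-31 forms (Rx 1).
X-31 and C-9 present → N-5 forms (Rx 4).
N-5 and P-14 present → D-33 forms (Rx 5).
H-36 would need X-31 and P-1 (Rx 2), but P-1 never forms. C-56 would need H-36 and A-28 (Rx 6), but H-36 never forms.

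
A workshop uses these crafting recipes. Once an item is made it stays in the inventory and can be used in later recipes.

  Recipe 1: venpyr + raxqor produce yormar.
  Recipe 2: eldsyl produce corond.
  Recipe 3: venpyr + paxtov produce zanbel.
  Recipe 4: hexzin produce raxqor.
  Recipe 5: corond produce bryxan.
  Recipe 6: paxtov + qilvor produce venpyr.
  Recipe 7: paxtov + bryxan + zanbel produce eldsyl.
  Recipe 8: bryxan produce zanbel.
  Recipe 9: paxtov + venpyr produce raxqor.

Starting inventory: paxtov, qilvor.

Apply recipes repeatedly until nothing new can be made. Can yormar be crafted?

paxtov + qilvor → venpyr (Recipe 6).
paxtov + venpyr → raxqor (Recipe 9).
Using Recipe 1, venpyr and raxqor make yormar.

Yes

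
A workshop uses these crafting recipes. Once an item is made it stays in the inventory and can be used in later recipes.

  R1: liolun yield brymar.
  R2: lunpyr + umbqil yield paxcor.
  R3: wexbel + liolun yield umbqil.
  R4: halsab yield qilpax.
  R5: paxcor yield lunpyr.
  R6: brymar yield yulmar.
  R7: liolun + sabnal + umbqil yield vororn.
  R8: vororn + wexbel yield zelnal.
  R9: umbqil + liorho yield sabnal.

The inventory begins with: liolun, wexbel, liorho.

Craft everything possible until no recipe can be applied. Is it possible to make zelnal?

Using R3, wexbel and liolun make umbqil.
umbqil + liorho → sabnal (R9).
Using R7, liolun, sabnal, and umbqil make vororn.
vororn + wexbel → zelnal (R8).

Yes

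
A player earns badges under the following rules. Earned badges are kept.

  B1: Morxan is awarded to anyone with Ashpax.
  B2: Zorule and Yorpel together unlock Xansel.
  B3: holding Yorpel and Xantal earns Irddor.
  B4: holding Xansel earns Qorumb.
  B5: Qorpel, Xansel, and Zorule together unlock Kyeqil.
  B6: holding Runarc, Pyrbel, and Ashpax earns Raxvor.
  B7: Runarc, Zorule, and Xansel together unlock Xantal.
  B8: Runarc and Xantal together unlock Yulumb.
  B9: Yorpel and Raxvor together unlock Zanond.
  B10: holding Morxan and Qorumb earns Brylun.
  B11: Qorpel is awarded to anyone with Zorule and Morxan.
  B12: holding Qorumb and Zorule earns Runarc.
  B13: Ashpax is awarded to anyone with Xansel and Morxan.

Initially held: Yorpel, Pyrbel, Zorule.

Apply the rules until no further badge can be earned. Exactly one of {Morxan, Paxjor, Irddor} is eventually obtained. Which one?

With Zorule and Yorpel, Xansel is earned (B2).
With Xansel, Qorumb is earned (B4).
With Qorumb and Zorule, Runarc is earned (B12).
With Runarc, Zorule, and Xansel, Xantal is earned (B7).
With Yorpel and Xantal, Irddor is earned (B3).
No rule produces Paxjor, and it is not given. Morxan would need Ashpax (B1), but Ashpax is never earned.

Irddor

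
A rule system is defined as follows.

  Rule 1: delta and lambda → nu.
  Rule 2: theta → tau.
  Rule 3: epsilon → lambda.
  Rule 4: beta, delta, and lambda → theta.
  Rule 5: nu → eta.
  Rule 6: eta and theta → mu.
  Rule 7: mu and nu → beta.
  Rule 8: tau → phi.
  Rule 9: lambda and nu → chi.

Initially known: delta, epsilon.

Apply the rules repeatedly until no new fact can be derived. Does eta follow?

Yes

From epsilon, Rule 3 gives lambda.
delta and lambda hold, so nu follows (Rule 1).
From nu, Rule 5 gives eta.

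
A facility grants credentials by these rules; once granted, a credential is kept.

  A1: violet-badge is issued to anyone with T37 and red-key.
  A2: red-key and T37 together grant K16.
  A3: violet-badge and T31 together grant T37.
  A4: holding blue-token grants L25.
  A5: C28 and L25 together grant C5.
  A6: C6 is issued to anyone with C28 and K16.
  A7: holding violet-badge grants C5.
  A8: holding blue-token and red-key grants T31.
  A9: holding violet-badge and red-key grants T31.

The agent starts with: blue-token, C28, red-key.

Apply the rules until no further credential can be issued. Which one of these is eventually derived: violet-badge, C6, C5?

Holding blue-token grants L25 (A4).
Holding C28 and L25 grants C5 (A5).
C6 would need C28 and K16 (A6), but K16 is never granted. violet-badge would need T37 and red-key (A1), but T37 is never granted.

C5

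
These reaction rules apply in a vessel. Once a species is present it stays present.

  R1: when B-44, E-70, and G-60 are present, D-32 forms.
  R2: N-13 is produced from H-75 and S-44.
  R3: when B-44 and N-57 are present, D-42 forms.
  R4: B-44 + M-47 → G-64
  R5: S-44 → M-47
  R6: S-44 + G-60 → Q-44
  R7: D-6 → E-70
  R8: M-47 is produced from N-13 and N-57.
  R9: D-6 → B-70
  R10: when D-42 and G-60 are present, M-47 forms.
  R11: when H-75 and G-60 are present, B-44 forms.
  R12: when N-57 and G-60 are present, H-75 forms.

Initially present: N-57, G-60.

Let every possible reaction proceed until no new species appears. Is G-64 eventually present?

Yes

N-57 and G-60 present → H-75 forms (R12).
H-75 and G-60 present → B-44 forms (R11).
B-44 and N-57 present → D-42 forms (R3).
D-42 and G-60 present → M-47 forms (R10).
B-44 and M-47 present → G-64 forms (R4).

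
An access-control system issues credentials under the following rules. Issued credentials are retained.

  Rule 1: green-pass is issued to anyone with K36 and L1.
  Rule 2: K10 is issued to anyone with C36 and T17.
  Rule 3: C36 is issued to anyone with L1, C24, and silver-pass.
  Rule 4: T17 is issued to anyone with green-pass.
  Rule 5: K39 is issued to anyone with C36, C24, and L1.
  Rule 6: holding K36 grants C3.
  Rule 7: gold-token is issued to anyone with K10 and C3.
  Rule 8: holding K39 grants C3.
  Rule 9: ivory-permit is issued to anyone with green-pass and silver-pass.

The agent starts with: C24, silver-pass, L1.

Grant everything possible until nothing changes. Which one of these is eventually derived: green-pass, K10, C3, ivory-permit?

C3

Holding L1, C24, and silver-pass grants C36 (Rule 3).
Holding C36, C24, and L1 grants K39 (Rule 5).
Holding K39 grants C3 (Rule 8).
K10 would need C36 and T17 (Rule 2), but T17 is never granted. green-pass would need K36 and L1 (Rule 1), but K36 is never granted. ivory-permit would need green-pass and silver-pass (Rule 9), but green-pass is never granted.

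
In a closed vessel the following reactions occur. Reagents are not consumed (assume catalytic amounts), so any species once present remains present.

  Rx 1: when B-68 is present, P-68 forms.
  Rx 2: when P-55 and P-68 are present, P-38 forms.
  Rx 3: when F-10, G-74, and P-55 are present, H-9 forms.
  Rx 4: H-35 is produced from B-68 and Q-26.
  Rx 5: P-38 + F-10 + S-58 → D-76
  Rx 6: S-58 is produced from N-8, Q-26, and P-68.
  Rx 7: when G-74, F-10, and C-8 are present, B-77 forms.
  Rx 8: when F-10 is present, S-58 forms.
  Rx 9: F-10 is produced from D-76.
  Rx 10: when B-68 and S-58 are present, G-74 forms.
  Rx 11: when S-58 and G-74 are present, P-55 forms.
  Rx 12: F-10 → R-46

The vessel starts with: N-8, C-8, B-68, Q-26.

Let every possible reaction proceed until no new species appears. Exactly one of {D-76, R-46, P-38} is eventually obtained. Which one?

B-68 present → P-68 forms (Rx 1).
N-8, Q-26, and P-68 present → S-58 forms (Rx 6).
B-68 and S-58 present → G-74 forms (Rx 10).
S-58 and G-74 present → P-55 forms (Rx 11).
P-55 and P-68 present → P-38 forms (Rx 2).
R-46 would need F-10 (Rx 12), but F-10 never forms. D-76 would need P-38, F-10, and S-58 (Rx 5), but F-10 never forms.

P-38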